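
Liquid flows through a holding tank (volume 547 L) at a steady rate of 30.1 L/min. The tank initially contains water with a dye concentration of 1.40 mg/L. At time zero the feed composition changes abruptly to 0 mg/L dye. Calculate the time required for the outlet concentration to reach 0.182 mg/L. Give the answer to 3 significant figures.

Species balance: V dC/dt = Q(C_in − C) ⇒ τ = V/Q = 18.173 min.
C(t) = C_in + (C₀ − C_in) e^(−t/τ). Set C = 0.182 and solve for t:
e^(−t/τ) = (C − C_in)/(C₀ − C_in) = (0.182 − 0)/(1.40 − 0) = 0.13000
t = −τ ln(…) = 18.173 × 2.0402 = 37.076 min.

37.1 min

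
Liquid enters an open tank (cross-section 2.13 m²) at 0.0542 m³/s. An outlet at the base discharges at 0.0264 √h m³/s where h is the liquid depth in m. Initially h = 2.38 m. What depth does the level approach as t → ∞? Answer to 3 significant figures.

4.21 m

A dh/dt = Q_in − 0.0264 √h. Steady state requires inflow = outflow:
Q_in = 0.0264 √h_ss ⇒ √h_ss = 0.0542/0.0264 = 2.0530.
h_ss = 2.0530² = 4.2149 m. (Since h₀ = 2.38 m < h_ss, the level will rise toward this value.)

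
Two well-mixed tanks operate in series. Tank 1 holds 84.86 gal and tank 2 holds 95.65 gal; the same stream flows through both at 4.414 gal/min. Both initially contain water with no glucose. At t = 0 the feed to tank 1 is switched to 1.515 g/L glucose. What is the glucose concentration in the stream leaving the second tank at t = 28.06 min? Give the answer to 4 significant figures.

0.6045 g/L

Each tank obeys Vᵢ dCᵢ/dt = Q(Cᵢ₋₁ − Cᵢ), so τᵢ = Vᵢ/Q.
τ₁ = 84.86/4.414 = 19.2252 min; τ₂ = 95.65/4.414 = 21.6697 min.
Tank 1: C₁ = C_in(1 − e^(−t/τ₁)). Tank 2 (τ₁ ≠ τ₂): C₂ = C_in[1 − (τ₁ e^(−t/τ₁) − τ₂ e^(−t/τ₂))/(τ₁ − τ₂)].
At t = 28.06: e^(−t/τ₁) = 0.232342, e^(−t/τ₂) = 0.273926.
C₂ = 1.515·[1 − (19.2252·0.232342 − 21.6697·0.273926)/(-2.44449)] = 1.515·0.399030 = 0.604530 g/L.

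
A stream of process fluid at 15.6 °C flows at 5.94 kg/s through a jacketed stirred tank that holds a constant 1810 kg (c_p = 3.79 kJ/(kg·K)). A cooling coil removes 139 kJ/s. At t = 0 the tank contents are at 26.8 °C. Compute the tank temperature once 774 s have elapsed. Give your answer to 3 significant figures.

M c_p dT/dt = ṁ c_p (T_in − T) − Q̇.
τ = M/ṁ = 304.71 s; T_ss = T_in − Q̇/(ṁ c_p) = 15.6 − 139/(5.94·3.79) = 9.4257 °C.
Solution: T(t) = T_ss + (T₀ − T_ss) e^(−t/τ).
T(774) = 9.4257 + (17.374)·e^(−774/304.71) = 9.4257 + (17.374)·0.078859 = 10.796 °C.

10.8 °C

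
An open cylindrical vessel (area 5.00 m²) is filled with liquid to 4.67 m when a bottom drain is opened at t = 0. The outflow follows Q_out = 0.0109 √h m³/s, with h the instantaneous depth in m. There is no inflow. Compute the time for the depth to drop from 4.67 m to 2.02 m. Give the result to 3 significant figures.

Mass balance (ρ constant): A dh/dt = −0.0109 √h.
This is separable: 2 d(√h)/dt = −0.0109/A, so √h = √h₀ − (0.0109/(2A)) t.
t = 2A(√h₀ − √h)/0.0109 = 2·5.00·(√4.67 − √2.02)/0.0109
  = 10.000 × (2.1610 − 1.4213) / 0.0109 = 678.67 s.

679 s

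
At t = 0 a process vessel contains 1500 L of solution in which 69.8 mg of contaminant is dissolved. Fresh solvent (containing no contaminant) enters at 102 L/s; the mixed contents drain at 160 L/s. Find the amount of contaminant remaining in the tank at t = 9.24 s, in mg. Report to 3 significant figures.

Let m(t) be the amount of contaminant. Volume: V(t) = V₀ + (Q_in − Q_out) t = 1500 − 58.000 t; V(9.24) = 964.08 L.
Species balance (pure solvent in): dm/dt = −Q_out · m/V(t).
dm/m = −Q_out dt/(V₀ − 58.000 t); integrating gives ln(m/m₀) = −(Q_out/(Q_in−Q_out)) ln(V/V₀).
m = m₀ (V₀/V)^(Q_out/(Q_in−Q_out)) = 69.8 × (1500/964.08)^(-2.7586) = 20.619 mg.

20.6 mg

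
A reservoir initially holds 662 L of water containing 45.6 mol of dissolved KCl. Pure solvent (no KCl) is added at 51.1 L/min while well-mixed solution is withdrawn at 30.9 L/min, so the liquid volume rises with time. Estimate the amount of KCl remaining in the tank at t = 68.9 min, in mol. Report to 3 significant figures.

8.07 mol

Total volume: dV/dt = Q_in − Q_out = 20.200 L/min, so V(t) = 662 + 20.200 t and V(68.9) = 2053.8 L.
Species balance (pure solvent in): dm/dt = −Q_out · m/V(t).
dm/m = −Q_out dt/(V₀ + 20.200 t); integrating gives ln(m/m₀) = −(Q_out/(Q_in−Q_out)) ln(V/V₀).
m = m₀ (V₀/V)^(Q_out/(Q_in−Q_out)) = 45.6 × (662/2053.8)^(1.5297) = 8.0689 mol.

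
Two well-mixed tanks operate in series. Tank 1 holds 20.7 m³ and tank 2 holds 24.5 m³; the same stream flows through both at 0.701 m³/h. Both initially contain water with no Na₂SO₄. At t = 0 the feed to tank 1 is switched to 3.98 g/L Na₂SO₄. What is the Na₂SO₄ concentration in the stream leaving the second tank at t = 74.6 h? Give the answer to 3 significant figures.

2.68 g/L

Species balance on tank i: dCᵢ/dt = (Cᵢ₋₁ − Cᵢ)/τᵢ with τᵢ = Vᵢ/Q.
τ₁ = 20.7/0.701 = 29.529 h; τ₂ = 24.5/0.701 = 34.950 h.
Tank 1: C₁ = C_in(1 − e^(−t/τ₁)). Tank 2 (τ₁ ≠ τ₂): C₂ = C_in[1 − (τ₁ e^(−t/τ₁) − τ₂ e^(−t/τ₂))/(τ₁ − τ₂)].
At t = 74.6: e^(−t/τ₁) = 0.079954, e^(−t/τ₂) = 0.11831.
C₂ = 3.98·[1 − (29.529·0.079954 − 34.950·0.11831)/(-5.4208)] = 3.98·0.67277 = 2.6776 g/L.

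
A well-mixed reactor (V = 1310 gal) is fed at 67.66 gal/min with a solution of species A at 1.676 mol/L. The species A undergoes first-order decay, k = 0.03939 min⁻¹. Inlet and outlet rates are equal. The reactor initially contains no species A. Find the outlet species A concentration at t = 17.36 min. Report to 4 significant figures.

Accumulation = in − out − consumed: V dC/dt = Q C_in − Q C − k V C.
This is linear with rate a = Q/V + k = 0.0910389 min⁻¹.
C_ss = Q C_in/(Q + kV) = 0.950841 mol/L; C(t) = C_ss + (C₀ − C_ss) e^(−a t).
C(17.36) = 0.950841 + (-0.950841)·e^(−0.0910389·17.36) = 0.950841 + (-0.950841)·0.205886 = 0.755077 mol/L.

0.7551 mol/L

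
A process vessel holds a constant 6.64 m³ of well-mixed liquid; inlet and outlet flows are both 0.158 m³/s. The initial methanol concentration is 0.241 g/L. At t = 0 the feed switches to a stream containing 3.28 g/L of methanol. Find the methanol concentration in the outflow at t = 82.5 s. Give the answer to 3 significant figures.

2.85 g/L

Accumulation = in − out for the solute gives V dC/dt = Q(C_in − C).
Time constant τ = V/Q = 6.64/0.158 = 42.025 s.
C approaches C_in exponentially: C(t) = C_in + (C₀ − C_in) e^(−t/τ).
C(82.5) = 3.28 + (0.241 − 3.28)·e^(−82.5/42.025) = 3.28 + (-3.0390)·0.14042 = 2.8533 g/L.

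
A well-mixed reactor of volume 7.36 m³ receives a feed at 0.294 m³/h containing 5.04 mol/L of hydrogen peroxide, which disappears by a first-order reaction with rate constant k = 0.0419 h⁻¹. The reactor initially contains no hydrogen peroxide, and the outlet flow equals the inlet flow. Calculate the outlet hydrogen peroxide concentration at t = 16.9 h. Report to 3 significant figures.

V dC/dt = Q(C_in − C) − k V C.
dC/dt = (Q/V) C_in − (Q/V + k) C; effective rate a = Q/V + k = 0.039946 + 0.0419 = 0.081846 h⁻¹.
C_ss = Q C_in/(Q + kV) = 2.4598 mol/L; C(t) = C_ss + (C₀ − C_ss) e^(−a t).
C(16.9) = 2.4598 + (-2.4598)·e^(−0.081846·16.9) = 2.4598 + (-2.4598)·0.25078 = 1.8430 mol/L.

1.84 mol/L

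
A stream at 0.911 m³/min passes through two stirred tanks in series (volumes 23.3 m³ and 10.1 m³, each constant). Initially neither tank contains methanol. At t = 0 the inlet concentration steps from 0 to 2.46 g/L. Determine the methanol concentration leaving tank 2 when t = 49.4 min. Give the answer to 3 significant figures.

1.85 g/L

Each tank obeys Vᵢ dCᵢ/dt = Q(Cᵢ₋₁ − Cᵢ), so τᵢ = Vᵢ/Q.
τ₁ = 23.3/0.911 = 25.576 min; τ₂ = 10.1/0.911 = 11.087 min.
Tank 1: C₁ = C_in(1 − e^(−t/τ₁)). Tank 2 (τ₁ ≠ τ₂): C₂ = C_in[1 − (τ₁ e^(−t/τ₁) − τ₂ e^(−t/τ₂))/(τ₁ − τ₂)].
At t = 49.4: e^(−t/τ₁) = 0.14493, e^(−t/τ₂) = 0.011611.
C₂ = 2.46·[1 − (25.576·0.14493 − 11.087·0.011611)/(14.490)] = 2.46·0.75305 = 1.8525 g/L.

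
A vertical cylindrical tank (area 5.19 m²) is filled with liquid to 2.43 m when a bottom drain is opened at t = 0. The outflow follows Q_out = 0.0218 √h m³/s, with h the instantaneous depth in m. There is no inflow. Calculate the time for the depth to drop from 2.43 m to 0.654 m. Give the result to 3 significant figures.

With no inflow, A dh/dt = −0.0218 √h.
This is separable: 2 d(√h)/dt = −0.0218/A, so √h = √h₀ − (0.0218/(2A)) t.
t = 2A(√h₀ − √h)/0.0218 = 2·5.19·(√2.43 − √0.654)/0.0218
  = 10.380 × (1.5588 − 0.80870) / 0.0218 = 357.18 s.

357 s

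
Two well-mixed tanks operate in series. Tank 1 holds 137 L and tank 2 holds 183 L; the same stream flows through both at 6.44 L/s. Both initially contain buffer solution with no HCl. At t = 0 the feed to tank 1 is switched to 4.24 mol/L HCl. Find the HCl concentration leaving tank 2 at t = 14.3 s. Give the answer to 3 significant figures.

0.490 mol/L

Each tank obeys Vᵢ dCᵢ/dt = Q(Cᵢ₋₁ − Cᵢ), so τᵢ = Vᵢ/Q.
τ₁ = 137/6.44 = 21.273 s; τ₂ = 183/6.44 = 28.416 s.
Tank 1: C₁ = C_in(1 − e^(−t/τ₁)). Tank 2 (τ₁ ≠ τ₂): C₂ = C_in[1 − (τ₁ e^(−t/τ₁) − τ₂ e^(−t/τ₂))/(τ₁ − τ₂)].
At t = 14.3: e^(−t/τ₁) = 0.51058, e^(−t/τ₂) = 0.60457.
C₂ = 4.24·[1 − (21.273·0.51058 − 28.416·0.60457)/(-7.1429)] = 4.24·0.11550 = 0.48973 mol/L.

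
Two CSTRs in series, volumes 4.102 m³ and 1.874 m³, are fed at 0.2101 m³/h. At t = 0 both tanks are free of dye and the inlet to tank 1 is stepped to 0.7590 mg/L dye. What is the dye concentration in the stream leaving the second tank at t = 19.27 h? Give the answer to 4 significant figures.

0.3118 mg/L

Each tank obeys Vᵢ dCᵢ/dt = Q(Cᵢ₋₁ − Cᵢ), so τᵢ = Vᵢ/Q.
τ₁ = 4.102/0.2101 = 19.5240 h; τ₂ = 1.874/0.2101 = 8.91956 h.
Tank 1: C₁ = C_in(1 − e^(−t/τ₁)). Tank 2 (τ₁ ≠ τ₂): C₂ = C_in[1 − (τ₁ e^(−t/τ₁) − τ₂ e^(−t/τ₂))/(τ₁ − τ₂)].
At t = 19.27: e^(−t/τ₁) = 0.372697, e^(−t/τ₂) = 0.115277.
C₂ = 0.7590·[1 − (19.5240·0.372697 − 8.91956·0.115277)/(10.6045)] = 0.7590·0.410783 = 0.311784 mg/L.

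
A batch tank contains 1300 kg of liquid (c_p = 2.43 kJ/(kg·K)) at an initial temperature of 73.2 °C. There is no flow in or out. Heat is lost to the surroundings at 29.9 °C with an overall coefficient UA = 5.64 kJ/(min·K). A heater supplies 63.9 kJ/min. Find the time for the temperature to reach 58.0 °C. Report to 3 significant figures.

361 min

Lumped-capacitance energy balance: M c_p dT/dt = UA(T_amb − T) + Q̇.
τ = M c_p/UA = 560.11 min; T_ss = T_amb + Q̇/UA = 29.9 + 63.9/5.64 = 41.230 °C.
T(t) = T_ss + (T₀ − T_ss)e^(−t/τ); set T = 58.0:
t = −τ ln[(T − T_ss)/(T₀ − T_ss)] = −560.11 · ln(0.52456) = 361.38 min.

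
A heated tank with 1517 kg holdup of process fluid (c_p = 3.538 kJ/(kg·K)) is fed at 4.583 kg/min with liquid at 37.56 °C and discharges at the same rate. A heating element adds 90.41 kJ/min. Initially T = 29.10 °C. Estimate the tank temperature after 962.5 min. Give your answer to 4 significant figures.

M c_p dT/dt = ṁ c_p (T_in − T) + Q̇.
τ = M/ṁ = 331.006 min; T_ss = T_in + Q̇/(ṁ c_p) = 37.56 + 90.41/(4.583·3.538) = 43.1358 °C.
T approaches T_ss exponentially: T(t) = T_ss + (T₀ − T_ss) e^(−t/τ).
T(962.5) = 43.1358 + (-14.0358)·e^(−962.5/331.006) = 43.1358 + (-14.0358)·0.0545955 = 42.3695 °C.

42.37 °C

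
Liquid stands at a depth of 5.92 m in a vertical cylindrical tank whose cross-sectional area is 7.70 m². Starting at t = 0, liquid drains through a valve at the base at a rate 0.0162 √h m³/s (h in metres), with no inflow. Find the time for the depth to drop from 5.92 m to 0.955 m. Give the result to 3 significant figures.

With no inflow, A dh/dt = −0.0162 √h.
This is separable: 2 d(√h)/dt = −0.0162/A, so √h = √h₀ − (0.0162/(2A)) t.
t = 2A(√h₀ − √h)/0.0162 = 2·7.70·(√5.92 − √0.955)/0.0162
  = 15.400 × (2.4331 − 0.97724) / 0.0162 = 1384.0 s.

1380 s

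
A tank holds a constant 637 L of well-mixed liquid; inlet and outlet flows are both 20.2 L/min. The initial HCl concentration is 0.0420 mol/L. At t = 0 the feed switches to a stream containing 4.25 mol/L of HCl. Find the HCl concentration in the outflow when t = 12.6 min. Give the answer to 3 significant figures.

1.43 mol/L

Transient balance on the dissolved component: V dC/dt = Q(C_in − C).
Rewrite as dC/dt + C/τ = C_in/τ, τ = V/Q = 31.535 min.
This is linear first-order; C(t) = C_in + (C₀ − C_in) e^(−t/τ).
C(12.6) = 4.25 + (0.0420 − 4.25)·e^(−12.6/31.535) = 4.25 + (-4.2080)·0.67061 = 1.4281 mol/L.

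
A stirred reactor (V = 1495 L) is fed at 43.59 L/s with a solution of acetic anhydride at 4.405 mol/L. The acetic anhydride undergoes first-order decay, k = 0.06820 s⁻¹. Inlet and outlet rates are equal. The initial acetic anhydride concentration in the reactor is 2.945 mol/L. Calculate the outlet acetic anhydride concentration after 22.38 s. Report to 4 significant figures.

Accumulation = in − out − consumed: V dC/dt = Q C_in − Q C − k V C.
This is linear with rate a = Q/V + k = 0.0973572 s⁻¹.
C_ss = Q C_in/(Q + kV) = 1.31924 mol/L; C(t) = C_ss + (C₀ − C_ss) e^(−a t).
C(22.38) = 1.31924 + (1.62576)·e^(−0.0973572·22.38) = 1.31924 + (1.62576)·0.113171 = 1.50323 mol/L.

1.503 mol/L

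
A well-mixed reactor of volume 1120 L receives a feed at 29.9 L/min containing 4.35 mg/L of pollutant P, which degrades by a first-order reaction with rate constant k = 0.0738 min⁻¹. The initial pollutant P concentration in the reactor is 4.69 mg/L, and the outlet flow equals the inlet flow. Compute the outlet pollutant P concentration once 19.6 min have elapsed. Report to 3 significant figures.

1.65 mg/L

Accumulation = in − out − consumed: V dC/dt = Q C_in − Q C − k V C.
This is linear with rate a = Q/V + k = 0.10050 min⁻¹.
C_ss = Q C_in/(Q + kV) = 1.1556 mg/L; C(t) = C_ss + (C₀ − C_ss) e^(−a t).
C(19.6) = 1.1556 + (3.5344)·e^(−0.10050·19.6) = 1.1556 + (3.5344)·0.13949 = 1.6486 mg/L.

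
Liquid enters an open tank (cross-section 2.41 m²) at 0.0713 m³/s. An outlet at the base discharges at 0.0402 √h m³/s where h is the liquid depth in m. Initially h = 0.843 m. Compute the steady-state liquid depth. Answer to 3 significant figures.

Mass balance (ρ constant): A dh/dt = Q_in − 0.0402 √h. At steady state dh/dt = 0:
Q_in = 0.0402 √h_ss ⇒ √h_ss = 0.0713/0.0402 = 1.7736.
h_ss = 1.7736² = 3.1458 m. (Since h₀ = 0.843 m < h_ss, the level will rise toward this value.)

3.15 m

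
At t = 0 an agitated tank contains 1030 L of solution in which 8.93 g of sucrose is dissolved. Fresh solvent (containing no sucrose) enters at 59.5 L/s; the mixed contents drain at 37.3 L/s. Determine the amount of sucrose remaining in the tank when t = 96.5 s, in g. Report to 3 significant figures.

1.35 g

Total volume: dV/dt = Q_in − Q_out = 22.200 L/s, so V(t) = 1030 + 22.200 t and V(96.5) = 3172.3 L.
No sucrose enters, so dm/dt = −Q_out · (m/V).
Separate: dm/m = −Q_out dt/V(t) ⇒ ln(m/m₀) = −(Q_out/(Q_in−Q_out)) ln(V/V₀).
m = m₀ (V₀/V)^(Q_out/(Q_in−Q_out)) = 8.93 × (1030/3172.3)^(1.6802) = 1.3490 g.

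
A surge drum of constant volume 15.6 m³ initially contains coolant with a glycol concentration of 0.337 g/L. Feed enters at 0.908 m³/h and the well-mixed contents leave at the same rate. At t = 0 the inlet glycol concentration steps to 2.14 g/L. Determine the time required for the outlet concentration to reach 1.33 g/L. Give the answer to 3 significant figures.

13.7 h

Mass balance on the solute (V constant): V dC/dt = Q(C_in − C), so τ = V/Q = 17.181 h.
C(t) = C_in + (C₀ − C_in) e^(−t/τ). Set C = 1.33 and solve for t:
e^(−t/τ) = (C − C_in)/(C₀ − C_in) = (1.33 − 2.14)/(0.337 − 2.14) = 0.44925
t = −τ ln(…) = 17.181 × 0.80017 = 13.747 h.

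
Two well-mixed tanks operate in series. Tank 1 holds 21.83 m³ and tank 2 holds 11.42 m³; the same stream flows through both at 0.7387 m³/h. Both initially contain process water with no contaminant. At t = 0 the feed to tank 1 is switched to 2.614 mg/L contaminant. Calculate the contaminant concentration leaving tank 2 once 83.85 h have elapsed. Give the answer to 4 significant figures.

2.306 mg/L

Time constants: τᵢ = Vᵢ/Q for each well-mixed tank.
τ₁ = 21.83/0.7387 = 29.5519 h; τ₂ = 11.42/0.7387 = 15.4596 h.
Solving the cascade with C₁(0)=C₂(0)=0 gives C₂(t) = C_in[1 − (τ₁ e^(−t/τ₁) − τ₂ e^(−t/τ₂))/(τ₁ − τ₂)].
At t = 83.85: e^(−t/τ₁) = 0.0585790, e^(−t/τ₂) = 0.00441028.
C₂ = 2.614·[1 − (29.5519·0.0585790 − 15.4596·0.00441028)/(14.0923)] = 2.614·0.881997 = 2.30554 mg/L.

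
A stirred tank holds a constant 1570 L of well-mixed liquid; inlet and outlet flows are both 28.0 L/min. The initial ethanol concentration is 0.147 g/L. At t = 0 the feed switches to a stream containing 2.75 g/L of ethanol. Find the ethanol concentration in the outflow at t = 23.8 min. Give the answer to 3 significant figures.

1.05 g/L

Transient balance on the dissolved component: V dC/dt = Q(C_in − C).
So dC/dt = (C_in − C)/τ with τ = V/Q = 1570/28.0 = 56.071 min.
C approaches C_in exponentially: C(t) = C_in + (C₀ − C_in) e^(−t/τ).
C(23.8) = 2.75 + (0.147 − 2.75)·e^(−23.8/56.071) = 2.75 + (-2.6030)·0.65412 = 1.0473 g/L.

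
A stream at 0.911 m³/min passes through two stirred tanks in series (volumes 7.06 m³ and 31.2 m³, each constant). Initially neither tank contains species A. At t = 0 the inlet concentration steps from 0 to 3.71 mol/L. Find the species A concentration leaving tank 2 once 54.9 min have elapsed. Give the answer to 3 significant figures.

Species balance on tank i: dCᵢ/dt = (Cᵢ₋₁ − Cᵢ)/τᵢ with τᵢ = Vᵢ/Q.
τ₁ = 7.06/0.911 = 7.7497 min; τ₂ = 31.2/0.911 = 34.248 min.
Solving the cascade with C₁(0)=C₂(0)=0 gives C₂(t) = C_in[1 − (τ₁ e^(−t/τ₁) − τ₂ e^(−t/τ₂))/(τ₁ − τ₂)].
At t = 54.9: e^(−t/τ₁) = 0.00083831, e^(−t/τ₂) = 0.20129.
C₂ = 3.71·[1 − (7.7497·0.00083831 − 34.248·0.20129)/(-26.498)] = 3.71·0.74009 = 2.7457 mol/L.

2.75 mol/L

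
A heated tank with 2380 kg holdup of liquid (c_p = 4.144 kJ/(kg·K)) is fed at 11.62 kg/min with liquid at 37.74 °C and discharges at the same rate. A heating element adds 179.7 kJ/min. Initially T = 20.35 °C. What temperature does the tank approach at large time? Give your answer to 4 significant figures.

41.47 °C

First-law balance (no shaft work): M c_p dT/dt = ṁ c_p (T_in − T) + 179.7.
At steady state dT/dt = 0 ⇒ T_ss = T_in + Q̇/(ṁ c_p) = 37.74 + 179.7/(11.62·4.144) = 41.4718 °C.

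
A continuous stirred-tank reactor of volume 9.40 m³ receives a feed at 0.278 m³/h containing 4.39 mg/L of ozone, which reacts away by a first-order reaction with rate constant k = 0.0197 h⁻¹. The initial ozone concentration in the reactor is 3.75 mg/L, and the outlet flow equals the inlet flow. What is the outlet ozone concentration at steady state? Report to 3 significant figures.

2.63 mg/L

Species balance: V dC/dt = Q C_in − Q C − k V C.
Steady state (dC/dt = 0): C_ss = Q C_in/(Q + kV) = C_in/(1 + kV/Q).
C_ss = 0.278·4.39/(0.278 + 0.0197·9.40) = 1.2204/0.46318 = 2.6349 mg/L.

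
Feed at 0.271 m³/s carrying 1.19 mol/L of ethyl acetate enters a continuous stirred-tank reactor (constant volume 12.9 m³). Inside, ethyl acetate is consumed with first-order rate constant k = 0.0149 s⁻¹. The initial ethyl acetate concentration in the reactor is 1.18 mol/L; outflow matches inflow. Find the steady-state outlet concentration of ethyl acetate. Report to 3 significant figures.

0.696 mol/L

Species balance: V dC/dt = Q C_in − Q C − k V C.
Steady state (dC/dt = 0): C_ss = Q C_in/(Q + kV) = C_in/(1 + kV/Q).
C_ss = 0.271·1.19/(0.271 + 0.0149·12.9) = 0.32249/0.46321 = 0.69621 mol/L.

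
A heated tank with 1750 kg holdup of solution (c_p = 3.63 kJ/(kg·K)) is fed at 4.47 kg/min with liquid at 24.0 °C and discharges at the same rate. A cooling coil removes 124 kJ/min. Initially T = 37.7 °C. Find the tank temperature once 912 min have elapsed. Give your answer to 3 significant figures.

First-law balance (no shaft work): M c_p dT/dt = ṁ c_p (T_in − T) − 124.
Rearrange: dT/dt = (T_ss − T)/τ with τ = M/ṁ = 391.50 min and T_ss = T_in − Q̇/(ṁ c_p) = 16.358 °C.
Solution: T(t) = T_ss + (T₀ − T_ss) e^(−t/τ).
T(912) = 16.358 + (21.342)·e^(−912/391.50) = 16.358 + (21.342)·0.097344 = 18.435 °C.

18.4 °C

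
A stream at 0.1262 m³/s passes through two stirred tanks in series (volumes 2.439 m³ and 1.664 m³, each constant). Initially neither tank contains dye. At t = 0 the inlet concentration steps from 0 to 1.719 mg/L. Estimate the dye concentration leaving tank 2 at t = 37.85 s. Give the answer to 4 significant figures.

Time constants: τᵢ = Vᵢ/Q for each well-mixed tank.
τ₁ = 2.439/0.1262 = 19.3265 s; τ₂ = 1.664/0.1262 = 13.1854 s.
Solving the cascade with C₁(0)=C₂(0)=0 gives C₂(t) = C_in[1 − (τ₁ e^(−t/τ₁) − τ₂ e^(−t/τ₂))/(τ₁ − τ₂)].
At t = 37.85: e^(−t/τ₁) = 0.141076, e^(−t/τ₂) = 0.0566652.
C₂ = 1.719·[1 − (19.3265·0.141076 − 13.1854·0.0566652)/(6.14105)] = 1.719·0.677685 = 1.16494 mg/L.

1.165 mg/L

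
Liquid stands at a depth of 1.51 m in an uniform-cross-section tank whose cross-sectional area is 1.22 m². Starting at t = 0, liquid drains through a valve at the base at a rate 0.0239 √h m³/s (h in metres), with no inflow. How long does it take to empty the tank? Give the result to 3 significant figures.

With no inflow, A dh/dt = −0.0239 √h.
∫ h^(−1/2) dh = −(0.0239/A) ∫ dt, giving 2√h = 2√h₀ − (0.0239/A) t.
Tank is empty when √h = 0: t_empty = 2A√h₀/0.0239.
t_empty = 2·1.22·√1.51/0.0239 = 2.4400·1.2288/0.0239 = 125.45 s.

125 s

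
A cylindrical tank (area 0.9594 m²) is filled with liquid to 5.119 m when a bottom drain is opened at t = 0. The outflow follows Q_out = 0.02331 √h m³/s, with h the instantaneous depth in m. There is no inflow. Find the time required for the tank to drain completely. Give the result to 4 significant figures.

186.2 s

A dh/dt = −Q_out = −0.02331 √h.
∫ h^(−1/2) dh = −(0.02331/A) ∫ dt, giving 2√h = 2√h₀ − (0.02331/A) t.
Tank is empty when √h = 0: t_empty = 2A√h₀/0.02331.
t_empty = 2·0.9594·√5.119/0.02331 = 1.91880·2.26252/0.02331 = 186.243 s.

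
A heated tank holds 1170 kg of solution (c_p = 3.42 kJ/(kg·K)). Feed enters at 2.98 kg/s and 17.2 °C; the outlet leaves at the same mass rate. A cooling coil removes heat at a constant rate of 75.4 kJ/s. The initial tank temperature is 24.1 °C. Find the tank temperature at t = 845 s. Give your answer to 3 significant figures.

Heat balance on the well-mixed liquid: M c_p dT/dt = ṁ c_p (T_in − T) − 75.4.
Rearrange: dT/dt = (T_ss − T)/τ with τ = M/ṁ = 392.62 s and T_ss = T_in − Q̇/(ṁ c_p) = 9.8018 °C.
This is linear first-order; T(t) = T_ss + (T₀ − T_ss) e^(−t/τ).
T(845) = 9.8018 + (14.298)·e^(−845/392.62) = 9.8018 + (14.298)·0.11623 = 11.464 °C.

11.5 °C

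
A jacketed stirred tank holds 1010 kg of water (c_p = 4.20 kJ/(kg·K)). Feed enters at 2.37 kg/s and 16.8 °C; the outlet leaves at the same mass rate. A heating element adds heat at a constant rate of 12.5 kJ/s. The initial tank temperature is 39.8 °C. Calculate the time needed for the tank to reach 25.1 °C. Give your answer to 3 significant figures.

M c_p dT/dt = ṁ c_p (T_in − T) + Q̇.
τ = M/ṁ = 426.16 s; T_ss = T_in + Q̇/(ṁ c_p) = 18.056 °C.
T(t) = T_ss + (T₀ − T_ss) e^(−t/τ). Set T = 25.1:
e^(−t/τ) = (25.1 − 18.056)/(39.8 − 18.056) = 0.32396
t = −426.16 · ln(0.32396) = 480.34 s.

480 s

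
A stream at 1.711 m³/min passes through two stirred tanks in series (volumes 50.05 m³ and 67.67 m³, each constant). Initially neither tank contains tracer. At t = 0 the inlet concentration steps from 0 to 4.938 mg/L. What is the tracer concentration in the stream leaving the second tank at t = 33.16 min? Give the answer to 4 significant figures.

1.253 mg/L

Time constants: τᵢ = Vᵢ/Q for each well-mixed tank.
τ₁ = 50.05/1.711 = 29.2519 min; τ₂ = 67.67/1.711 = 39.5500 min.
Solving the cascade with C₁(0)=C₂(0)=0 gives C₂(t) = C_in[1 − (τ₁ e^(−t/τ₁) − τ₂ e^(−t/τ₂))/(τ₁ − τ₂)].
At t = 33.16: e^(−t/τ₁) = 0.321872, e^(−t/τ₂) = 0.432388.
C₂ = 4.938·[1 − (29.2519·0.321872 − 39.5500·0.432388)/(-10.2981)] = 4.938·0.253690 = 1.25272 mg/L.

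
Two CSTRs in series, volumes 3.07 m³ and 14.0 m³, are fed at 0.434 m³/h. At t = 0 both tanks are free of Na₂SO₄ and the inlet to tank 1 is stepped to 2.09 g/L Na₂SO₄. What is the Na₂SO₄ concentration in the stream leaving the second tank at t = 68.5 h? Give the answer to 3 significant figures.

Species balance on tank i: dCᵢ/dt = (Cᵢ₋₁ − Cᵢ)/τᵢ with τᵢ = Vᵢ/Q.
τ₁ = 3.07/0.434 = 7.0737 h; τ₂ = 14.0/0.434 = 32.258 h.
Tank 1: C₁ = C_in(1 − e^(−t/τ₁)). Tank 2 (τ₁ ≠ τ₂): C₂ = C_in[1 − (τ₁ e^(−t/τ₁) − τ₂ e^(−t/τ₂))/(τ₁ − τ₂)].
At t = 68.5: e^(−t/τ₁) = 6.2290e-05, e^(−t/τ₂) = 0.11961.
C₂ = 2.09·[1 − (7.0737·6.2290e-05 − 32.258·0.11961)/(-25.184)] = 2.09·0.84681 = 1.7698 g/L.

1.77 g/L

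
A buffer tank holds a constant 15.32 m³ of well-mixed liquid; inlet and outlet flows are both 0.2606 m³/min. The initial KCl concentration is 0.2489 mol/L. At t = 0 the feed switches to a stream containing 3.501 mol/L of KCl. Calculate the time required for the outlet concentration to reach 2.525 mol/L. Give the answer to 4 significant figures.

Species balance: V dC/dt = Q(C_in − C) ⇒ τ = V/Q = 58.7874 min.
C(t) = C_in + (C₀ − C_in) e^(−t/τ). Set C = 2.525 and solve for t:
e^(−t/τ) = (C − C_in)/(C₀ − C_in) = (2.525 − 3.501)/(0.2489 − 3.501) = 0.300114
t = −τ ln(…) = 58.7874 × 1.20359 = 70.7562 min.

70.76 min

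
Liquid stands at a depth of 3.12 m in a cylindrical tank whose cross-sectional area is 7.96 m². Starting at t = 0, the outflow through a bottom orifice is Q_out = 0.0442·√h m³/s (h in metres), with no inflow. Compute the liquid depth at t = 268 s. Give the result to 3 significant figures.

With no inflow, A dh/dt = −0.0442 √h.
This is separable: 2 d(√h)/dt = −0.0442/A, so √h = √h₀ − (0.0442/(2A)) t.
√h = √3.12 − 0.0442·268/(2·7.96) = 1.7664 − 0.74407 = 1.0223.
h = 1.0223² = 1.0451 m.

1.05 m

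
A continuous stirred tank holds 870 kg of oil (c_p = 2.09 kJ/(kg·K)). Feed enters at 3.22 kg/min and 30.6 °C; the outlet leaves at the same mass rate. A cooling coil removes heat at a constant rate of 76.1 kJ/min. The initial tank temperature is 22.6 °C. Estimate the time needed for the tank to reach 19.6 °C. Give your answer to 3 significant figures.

M c_p dT/dt = ṁ c_p (T_in − T) − Q̇.
τ = M/ṁ = 270.19 min; T_ss = T_in − Q̇/(ṁ c_p) = 19.292 °C.
T(t) = T_ss + (T₀ − T_ss) e^(−t/τ). Set T = 19.6:
e^(−t/τ) = (19.6 − 19.292)/(22.6 − 19.292) = 0.093084
t = −270.19 · ln(0.093084) = 641.49 min.

641 min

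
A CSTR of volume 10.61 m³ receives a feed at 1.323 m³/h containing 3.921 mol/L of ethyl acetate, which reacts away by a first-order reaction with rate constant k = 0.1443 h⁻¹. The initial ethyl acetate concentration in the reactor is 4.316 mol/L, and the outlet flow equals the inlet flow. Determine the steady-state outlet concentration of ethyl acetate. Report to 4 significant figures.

V dC/dt = Q(C_in − C) − k V C.
Steady state (dC/dt = 0): C_ss = Q C_in/(Q + kV) = C_in/(1 + kV/Q).
C_ss = 1.323·3.921/(1.323 + 0.1443·10.61) = 5.18748/2.85402 = 1.81760 mol/L.

1.818 mol/L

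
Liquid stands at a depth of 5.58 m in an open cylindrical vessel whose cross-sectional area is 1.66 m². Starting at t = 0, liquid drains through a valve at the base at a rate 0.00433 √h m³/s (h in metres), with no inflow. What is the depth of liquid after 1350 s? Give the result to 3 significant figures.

A dh/dt = −Q_out = −0.00433 √h.
Separate and integrate: 2(√h − √h₀) = −(0.00433/A) t.
√h = √5.58 − 0.00433·1350/(2·1.66) = 2.3622 − 1.7607 = 0.60151.
h = 0.60151² = 0.36181 m.

0.362 m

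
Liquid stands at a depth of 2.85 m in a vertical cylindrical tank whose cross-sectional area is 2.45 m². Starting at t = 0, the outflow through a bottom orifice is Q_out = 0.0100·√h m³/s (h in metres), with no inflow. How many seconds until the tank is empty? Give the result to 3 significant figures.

Unsteady balance on liquid volume: A dh/dt = −0.0100 √h.
Separate and integrate: 2(√h − √h₀) = −(0.0100/A) t.
Tank is empty when √h = 0: t_empty = 2A√h₀/0.0100.
t_empty = 2·2.45·√2.85/0.0100 = 4.9000·1.6882/0.0100 = 827.22 s.

827 s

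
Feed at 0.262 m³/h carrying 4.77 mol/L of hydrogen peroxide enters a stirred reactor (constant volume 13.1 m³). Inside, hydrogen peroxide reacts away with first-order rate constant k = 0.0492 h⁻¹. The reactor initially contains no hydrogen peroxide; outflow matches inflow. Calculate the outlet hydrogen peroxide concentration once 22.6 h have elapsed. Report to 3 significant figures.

1.09 mol/L

Species balance: V dC/dt = Q C_in − Q C − k V C.
dC/dt = (Q/V) C_in − (Q/V + k) C; effective rate a = Q/V + k = 0.020000 + 0.0492 = 0.069200 h⁻¹.
C_ss = Q C_in/(Q + kV) = 1.3786 mol/L; C(t) = C_ss + (C₀ − C_ss) e^(−a t).
C(22.6) = 1.3786 + (-1.3786)·e^(−0.069200·22.6) = 1.3786 + (-1.3786)·0.20931 = 1.0900 mol/L.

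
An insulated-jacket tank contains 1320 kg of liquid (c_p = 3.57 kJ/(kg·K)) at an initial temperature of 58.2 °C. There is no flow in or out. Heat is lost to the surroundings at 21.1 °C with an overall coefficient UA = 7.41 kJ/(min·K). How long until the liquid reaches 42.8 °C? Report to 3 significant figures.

341 min

Lumped-capacitance energy balance: M c_p dT/dt = UA(T_amb − T).
τ = M c_p/UA = 635.95 min; T_ss = T_amb = 21.100 °C.
T(t) = T_ss + (T₀ − T_ss)e^(−t/τ); set T = 42.8:
t = −τ ln[(T − T_ss)/(T₀ − T_ss)] = −635.95 · ln(0.58491) = 341.06 min.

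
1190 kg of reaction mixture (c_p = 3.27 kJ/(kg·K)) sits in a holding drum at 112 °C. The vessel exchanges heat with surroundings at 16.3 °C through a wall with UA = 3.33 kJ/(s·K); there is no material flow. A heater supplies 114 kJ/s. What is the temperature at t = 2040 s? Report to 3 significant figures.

Unsteady energy balance on the tank contents: M c_p dT/dt = −UA(T − T_amb) + Q̇.
dT/dt = (T_ss − T)/τ with T_ss = T_amb + Q̇/UA = 16.3 + 114/3.33 = 50.534 °C, τ = M c_p/UA = 1190·3.27/3.33 = 1168.6 s.
T approaches T_ss exponentially: T(t) = T_ss + (T₀ − T_ss) e^(−t/τ).
T(2040) = 50.534 + (61.466)·0.17452 = 61.261 °C.

61.3 °C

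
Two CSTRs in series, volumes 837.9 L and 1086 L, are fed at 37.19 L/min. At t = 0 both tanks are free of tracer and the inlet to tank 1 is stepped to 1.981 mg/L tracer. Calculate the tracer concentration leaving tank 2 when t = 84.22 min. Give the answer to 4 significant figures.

Species balance on tank i: dCᵢ/dt = (Cᵢ₋₁ − Cᵢ)/τᵢ with τᵢ = Vᵢ/Q.
τ₁ = 837.9/37.19 = 22.5303 min; τ₂ = 1086/37.19 = 29.2014 min.
Tank 1: C₁ = C_in(1 − e^(−t/τ₁)). Tank 2 (τ₁ ≠ τ₂): C₂ = C_in[1 − (τ₁ e^(−t/τ₁) − τ₂ e^(−t/τ₂))/(τ₁ − τ₂)].
At t = 84.22: e^(−t/τ₁) = 0.0237996, e^(−t/τ₂) = 0.0559046.
C₂ = 1.981·[1 − (22.5303·0.0237996 − 29.2014·0.0559046)/(-6.67115)] = 1.981·0.835668 = 1.65546 mg/L.

1.655 mg/L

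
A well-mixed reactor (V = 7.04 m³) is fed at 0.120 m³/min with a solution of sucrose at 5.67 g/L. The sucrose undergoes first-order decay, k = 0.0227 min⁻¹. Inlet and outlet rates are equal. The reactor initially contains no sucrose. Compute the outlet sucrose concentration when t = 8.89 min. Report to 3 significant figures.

Accumulation = in − out − consumed: V dC/dt = Q C_in − Q C − k V C.
This is linear with rate a = Q/V + k = 0.039745 min⁻¹.
C_ss = Q C_in/(Q + kV) = 2.4317 g/L; C(t) = C_ss + (C₀ − C_ss) e^(−a t).
C(8.89) = 2.4317 + (-2.4317)·e^(−0.039745·8.89) = 2.4317 + (-2.4317)·0.70234 = 0.72381 g/L.

0.724 g/L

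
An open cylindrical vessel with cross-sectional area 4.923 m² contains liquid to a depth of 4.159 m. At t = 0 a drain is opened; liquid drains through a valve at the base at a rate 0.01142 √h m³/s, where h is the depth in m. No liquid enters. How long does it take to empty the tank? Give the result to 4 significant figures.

1758 s

Unsteady balance on liquid volume: A dh/dt = −0.01142 √h.
This is separable: 2 d(√h)/dt = −0.01142/A, so √h = √h₀ − (0.01142/(2A)) t.
Set h = 0: 2√h₀ = (0.01142/A) t_empty ⇒ t_empty = 2A√h₀/0.01142.
t_empty = 2·4.923·√4.159/0.01142 = 9.84600·2.03936/0.01142 = 1758.28 s.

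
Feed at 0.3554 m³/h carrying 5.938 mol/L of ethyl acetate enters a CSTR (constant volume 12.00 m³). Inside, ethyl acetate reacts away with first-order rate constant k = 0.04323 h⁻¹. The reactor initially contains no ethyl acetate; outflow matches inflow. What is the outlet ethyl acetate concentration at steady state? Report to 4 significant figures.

2.414 mol/L

Species balance: V dC/dt = Q C_in − Q C − k V C.
At steady state: 0 = Q C_in − (Q + kV) C_ss, so C_ss = Q C_in/(Q + kV).
C_ss = 0.3554·5.938/(0.3554 + 0.04323·12.00) = 2.11037/0.874160 = 2.41416 mol/L.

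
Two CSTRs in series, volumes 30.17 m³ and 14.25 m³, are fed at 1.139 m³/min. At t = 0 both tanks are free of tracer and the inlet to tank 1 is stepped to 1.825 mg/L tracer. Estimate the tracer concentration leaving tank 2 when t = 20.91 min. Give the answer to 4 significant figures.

Each tank obeys Vᵢ dCᵢ/dt = Q(Cᵢ₋₁ − Cᵢ), so τᵢ = Vᵢ/Q.
τ₁ = 30.17/1.139 = 26.4881 min; τ₂ = 14.25/1.139 = 12.5110 min.
Tank 1: C₁ = C_in(1 − e^(−t/τ₁)). Tank 2 (τ₁ ≠ τ₂): C₂ = C_in[1 − (τ₁ e^(−t/τ₁) − τ₂ e^(−t/τ₂))/(τ₁ − τ₂)].
At t = 20.91: e^(−t/τ₁) = 0.454113, e^(−t/τ₂) = 0.187996.
C₂ = 1.825·[1 − (26.4881·0.454113 − 12.5110·0.187996)/(13.9772)] = 1.825·0.307686 = 0.561527 mg/L.

0.5615 mg/L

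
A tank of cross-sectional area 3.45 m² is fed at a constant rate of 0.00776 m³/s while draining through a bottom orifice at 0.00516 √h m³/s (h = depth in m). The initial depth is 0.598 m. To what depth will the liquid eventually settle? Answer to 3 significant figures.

Mass balance (ρ constant): A dh/dt = Q_in − 0.00516 √h. At steady state dh/dt = 0:
Q_in = 0.00516 √h_ss ⇒ √h_ss = 0.00776/0.00516 = 1.5039.
h_ss = 1.5039² = 2.2616 m. (Since h₀ = 0.598 m < h_ss, the level will rise toward this value.)

2.26 m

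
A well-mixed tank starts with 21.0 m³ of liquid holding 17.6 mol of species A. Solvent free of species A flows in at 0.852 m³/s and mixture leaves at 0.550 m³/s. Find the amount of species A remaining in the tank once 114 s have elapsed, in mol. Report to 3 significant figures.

Total volume: dV/dt = Q_in − Q_out = 0.30200 m³/s, so V(t) = 21.0 + 0.30200 t and V(114) = 55.428 m³.
Solute balance: dm/dt = 0 − Q_out C = −Q_out m/V(t).
Separate: dm/m = −Q_out dt/V(t) ⇒ ln(m/m₀) = −(Q_out/(Q_in−Q_out)) ln(V/V₀).
m = m₀ (V₀/V)^(Q_out/(Q_in−Q_out)) = 17.6 × (21.0/55.428)^(1.8212) = 3.0051 mol.

3.01 mol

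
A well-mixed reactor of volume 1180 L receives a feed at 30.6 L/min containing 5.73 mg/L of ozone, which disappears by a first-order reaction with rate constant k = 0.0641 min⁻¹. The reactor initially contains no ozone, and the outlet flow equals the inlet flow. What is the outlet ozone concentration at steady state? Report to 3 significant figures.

V dC/dt = Q(C_in − C) − k V C.
Steady state (dC/dt = 0): C_ss = Q C_in/(Q + kV) = C_in/(1 + kV/Q).
C_ss = 30.6·5.73/(30.6 + 0.0641·1180) = 175.34/106.24 = 1.6504 mg/L.

1.65 mg/L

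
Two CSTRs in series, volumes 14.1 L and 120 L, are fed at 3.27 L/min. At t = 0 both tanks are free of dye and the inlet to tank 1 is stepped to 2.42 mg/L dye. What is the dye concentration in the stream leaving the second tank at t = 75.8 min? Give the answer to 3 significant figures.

2.07 mg/L

Time constants: τᵢ = Vᵢ/Q for each well-mixed tank.
τ₁ = 14.1/3.27 = 4.3119 min; τ₂ = 120/3.27 = 36.697 min.
Solving the cascade with C₁(0)=C₂(0)=0 gives C₂(t) = C_in[1 − (τ₁ e^(−t/τ₁) − τ₂ e^(−t/τ₂))/(τ₁ − τ₂)].
At t = 75.8: e^(−t/τ₁) = 2.3199e-08, e^(−t/τ₂) = 0.12675.
C₂ = 2.42·[1 − (4.3119·2.3199e-08 − 36.697·0.12675)/(-32.385)] = 2.42·0.85638 = 2.0724 mg/L.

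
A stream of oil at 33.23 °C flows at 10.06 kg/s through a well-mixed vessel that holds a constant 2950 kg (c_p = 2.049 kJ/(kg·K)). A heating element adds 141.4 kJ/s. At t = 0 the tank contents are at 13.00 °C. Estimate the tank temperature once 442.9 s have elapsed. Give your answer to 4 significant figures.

First-law balance (no shaft work): M c_p dT/dt = ṁ c_p (T_in − T) + 141.4.
τ = M/ṁ = 293.241 s; T_ss = T_in + Q̇/(ṁ c_p) = 33.23 + 141.4/(10.06·2.049) = 40.0898 °C.
Integrating: T(t) = T_ss + (T₀ − T_ss) e^(−t/τ).
T(442.9) = 40.0898 + (-27.0898)·e^(−442.9/293.241) = 40.0898 + (-27.0898)·0.220830 = 34.1075 °C.

34.11 °C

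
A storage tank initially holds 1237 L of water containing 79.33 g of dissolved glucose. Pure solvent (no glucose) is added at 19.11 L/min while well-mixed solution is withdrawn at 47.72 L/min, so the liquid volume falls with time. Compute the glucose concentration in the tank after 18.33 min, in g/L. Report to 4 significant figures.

0.04437 g/L

Total volume: dV/dt = Q_in − Q_out = -28.6100 L/min, so V(t) = 1237 − 28.6100 t and V(18.33) = 712.579 L.
Solute balance: dm/dt = 0 − Q_out C = −Q_out m/V(t).
dm/m = −Q_out dt/(V₀ − 28.6100 t); integrating gives ln(m/m₀) = −(Q_out/(Q_in−Q_out)) ln(V/V₀).
m = m₀ (V₀/V)^(Q_out/(Q_in−Q_out)) = 79.33 × (1237/712.579)^(-1.66795) = 31.6157 g.
C = m/V = 31.6157/712.579 = 0.0443680 g/L.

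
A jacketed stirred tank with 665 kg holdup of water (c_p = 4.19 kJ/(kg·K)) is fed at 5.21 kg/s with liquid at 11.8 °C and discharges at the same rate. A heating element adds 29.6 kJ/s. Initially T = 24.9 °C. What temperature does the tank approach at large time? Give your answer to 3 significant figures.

13.2 °C

M c_p dT/dt = ṁ c_p (T_in − T) + Q̇.
At steady state dT/dt = 0 ⇒ T_ss = T_in + Q̇/(ṁ c_p) = 11.8 + 29.6/(5.21·4.19) = 13.156 °C.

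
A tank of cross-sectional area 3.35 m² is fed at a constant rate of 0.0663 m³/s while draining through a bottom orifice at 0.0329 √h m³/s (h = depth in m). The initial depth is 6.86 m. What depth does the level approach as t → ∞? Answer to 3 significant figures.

4.06 m

Unsteady balance on liquid volume: A dh/dt = Q_in − 0.0329 √h. At steady state dh/dt = 0:
Q_in = 0.0329 √h_ss ⇒ √h_ss = 0.0663/0.0329 = 2.0152.
h_ss = 2.0152² = 4.0610 m. (Since h₀ = 6.86 m > h_ss, the level will fall toward this value.)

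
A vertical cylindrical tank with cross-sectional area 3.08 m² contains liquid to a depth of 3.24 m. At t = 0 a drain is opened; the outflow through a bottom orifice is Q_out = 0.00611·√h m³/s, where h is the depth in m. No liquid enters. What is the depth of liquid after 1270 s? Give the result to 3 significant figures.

Volume balance on the tank: A dh/dt = −0.00611 √h.
This is separable: 2 d(√h)/dt = −0.00611/A, so √h = √h₀ − (0.00611/(2A)) t.
√h = √3.24 − 0.00611·1270/(2·3.08) = 1.8000 − 1.2597 = 0.54031.
h = 0.54031² = 0.29193 m.

0.292 m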